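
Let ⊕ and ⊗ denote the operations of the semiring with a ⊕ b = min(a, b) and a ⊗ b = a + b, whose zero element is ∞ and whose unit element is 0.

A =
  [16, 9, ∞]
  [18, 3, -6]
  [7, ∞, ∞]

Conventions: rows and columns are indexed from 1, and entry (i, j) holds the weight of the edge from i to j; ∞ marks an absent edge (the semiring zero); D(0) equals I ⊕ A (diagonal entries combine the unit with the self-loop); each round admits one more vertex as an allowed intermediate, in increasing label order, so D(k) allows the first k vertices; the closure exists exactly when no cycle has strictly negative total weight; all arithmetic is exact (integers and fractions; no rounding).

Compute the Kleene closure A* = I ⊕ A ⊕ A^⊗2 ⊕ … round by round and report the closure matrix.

D(0):
  [0, 9, ∞]
  [18, 0, -6]
  [7, ∞, 0]
D(1):
  [0, 9, ∞]
  [18, 0, -6]
  [7, 16, 0]
D(2):
  [0, 9, 3]
  [18, 0, -6]
  [7, 16, 0]
D(3):
  [0, 9, 3]
  [1, 0, -6]
  [7, 16, 0]
Answer: A* = [[0, 9, 3], [1, 0, -6], [7, 16, 0]]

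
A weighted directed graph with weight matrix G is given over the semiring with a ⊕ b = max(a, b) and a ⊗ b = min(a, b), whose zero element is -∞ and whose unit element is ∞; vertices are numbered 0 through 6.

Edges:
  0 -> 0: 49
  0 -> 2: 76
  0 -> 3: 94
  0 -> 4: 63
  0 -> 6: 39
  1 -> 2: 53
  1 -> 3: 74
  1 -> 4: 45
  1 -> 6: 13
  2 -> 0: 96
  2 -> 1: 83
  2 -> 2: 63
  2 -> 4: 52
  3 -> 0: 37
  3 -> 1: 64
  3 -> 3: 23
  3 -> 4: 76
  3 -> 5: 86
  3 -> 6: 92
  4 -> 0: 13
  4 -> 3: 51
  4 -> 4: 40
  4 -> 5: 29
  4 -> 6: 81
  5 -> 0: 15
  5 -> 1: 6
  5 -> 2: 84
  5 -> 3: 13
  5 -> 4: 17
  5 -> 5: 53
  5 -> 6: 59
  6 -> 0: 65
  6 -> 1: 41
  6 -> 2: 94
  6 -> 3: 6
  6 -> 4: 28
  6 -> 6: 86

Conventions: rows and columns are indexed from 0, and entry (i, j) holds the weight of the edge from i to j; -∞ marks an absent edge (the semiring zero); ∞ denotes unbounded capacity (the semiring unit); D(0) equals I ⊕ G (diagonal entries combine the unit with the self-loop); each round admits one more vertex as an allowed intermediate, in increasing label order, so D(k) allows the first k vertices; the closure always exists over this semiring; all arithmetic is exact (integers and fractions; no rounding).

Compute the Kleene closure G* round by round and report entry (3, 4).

D(0):
  [∞, -∞, 76, 94, 63, -∞, 39]
  [-∞, ∞, 53, 74, 45, -∞, 13]
  [96, 83, ∞, -∞, 52, -∞, -∞]
  [37, 64, -∞, ∞, 76, 86, 92]
  [13, -∞, -∞, 51, ∞, 29, 81]
  [15, 6, 84, 13, 17, ∞, 59]
  [65, 41, 94, 6, 28, -∞, ∞]
D(1):
  [∞, -∞, 76, 94, 63, -∞, 39]
  [-∞, ∞, 53, 74, 45, -∞, 13]
  [96, 83, ∞, 94, 63, -∞, 39]
  [37, 64, 37, ∞, 76, 86, 92]
  [13, -∞, 13, 51, ∞, 29, 81]
  [15, 6, 84, 15, 17, ∞, 59]
  [65, 41, 94, 65, 63, -∞, ∞]
D(2):
  [∞, -∞, 76, 94, 63, -∞, 39]
  [-∞, ∞, 53, 74, 45, -∞, 13]
  [96, 83, ∞, 94, 63, -∞, 39]
  [37, 64, 53, ∞, 76, 86, 92]
  [13, -∞, 13, 51, ∞, 29, 81]
  [15, 6, 84, 15, 17, ∞, 59]
  [65, 41, 94, 65, 63, -∞, ∞]
D(3):
  [∞, 76, 76, 94, 63, -∞, 39]
  [53, ∞, 53, 74, 53, -∞, 39]
  [96, 83, ∞, 94, 63, -∞, 39]
  [53, 64, 53, ∞, 76, 86, 92]
  [13, 13, 13, 51, ∞, 29, 81]
  [84, 83, 84, 84, 63, ∞, 59]
  [94, 83, 94, 94, 63, -∞, ∞]
D(4):
  [∞, 76, 76, 94, 76, 86, 92]
  [53, ∞, 53, 74, 74, 74, 74]
  [96, 83, ∞, 94, 76, 86, 92]
  [53, 64, 53, ∞, 76, 86, 92]
  [51, 51, 51, 51, ∞, 51, 81]
  [84, 83, 84, 84, 76, ∞, 84]
  [94, 83, 94, 94, 76, 86, ∞]
D(5):
  [∞, 76, 76, 94, 76, 86, 92]
  [53, ∞, 53, 74, 74, 74, 74]
  [96, 83, ∞, 94, 76, 86, 92]
  [53, 64, 53, ∞, 76, 86, 92]
  [51, 51, 51, 51, ∞, 51, 81]
  [84, 83, 84, 84, 76, ∞, 84]
  [94, 83, 94, 94, 76, 86, ∞]
D(6):
  [∞, 83, 84, 94, 76, 86, 92]
  [74, ∞, 74, 74, 74, 74, 74]
  [96, 83, ∞, 94, 76, 86, 92]
  [84, 83, 84, ∞, 76, 86, 92]
  [51, 51, 51, 51, ∞, 51, 81]
  [84, 83, 84, 84, 76, ∞, 84]
  [94, 83, 94, 94, 76, 86, ∞]
D(7):
  [∞, 83, 92, 94, 76, 86, 92]
  [74, ∞, 74, 74, 74, 74, 74]
  [96, 83, ∞, 94, 76, 86, 92]
  [92, 83, 92, ∞, 76, 86, 92]
  [81, 81, 81, 81, ∞, 81, 81]
  [84, 83, 84, 84, 76, ∞, 84]
  [94, 83, 94, 94, 76, 86, ∞]
Answer: G*[3][4] = 76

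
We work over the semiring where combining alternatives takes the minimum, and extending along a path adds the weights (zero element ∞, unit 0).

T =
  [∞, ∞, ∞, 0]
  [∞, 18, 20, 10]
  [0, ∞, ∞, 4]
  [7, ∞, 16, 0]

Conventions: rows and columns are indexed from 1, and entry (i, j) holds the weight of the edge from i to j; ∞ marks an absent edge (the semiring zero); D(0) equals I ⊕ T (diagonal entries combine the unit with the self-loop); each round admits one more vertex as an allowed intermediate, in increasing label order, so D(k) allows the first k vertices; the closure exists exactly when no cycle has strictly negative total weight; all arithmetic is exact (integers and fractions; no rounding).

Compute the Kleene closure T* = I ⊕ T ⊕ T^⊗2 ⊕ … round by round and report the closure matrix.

D(0):
  [0, ∞, ∞, 0]
  [∞, 0, 20, 10]
  [0, ∞, 0, 4]
  [7, ∞, 16, 0]
D(1):
  [0, ∞, ∞, 0]
  [∞, 0, 20, 10]
  [0, ∞, 0, 0]
  [7, ∞, 16, 0]
D(2):
  [0, ∞, ∞, 0]
  [∞, 0, 20, 10]
  [0, ∞, 0, 0]
  [7, ∞, 16, 0]
D(3):
  [0, ∞, ∞, 0]
  [20, 0, 20, 10]
  [0, ∞, 0, 0]
  [7, ∞, 16, 0]
D(4):
  [0, ∞, 16, 0]
  [17, 0, 20, 10]
  [0, ∞, 0, 0]
  [7, ∞, 16, 0]
Answer: T* = [[0, ∞, 16, 0], [17, 0, 20, 10], [0, ∞, 0, 0], [7, ∞, 16, 0]]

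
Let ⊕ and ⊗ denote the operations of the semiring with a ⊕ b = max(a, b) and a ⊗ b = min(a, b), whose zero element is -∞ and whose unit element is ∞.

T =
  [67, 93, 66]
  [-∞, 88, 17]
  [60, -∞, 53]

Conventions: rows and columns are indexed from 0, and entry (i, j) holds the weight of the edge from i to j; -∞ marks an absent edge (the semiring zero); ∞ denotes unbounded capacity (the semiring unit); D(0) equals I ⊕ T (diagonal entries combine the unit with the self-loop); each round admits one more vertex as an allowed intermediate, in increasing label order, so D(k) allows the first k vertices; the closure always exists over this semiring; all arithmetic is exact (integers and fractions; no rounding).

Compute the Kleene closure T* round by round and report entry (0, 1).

D(0):
  [∞, 93, 66]
  [-∞, ∞, 17]
  [60, -∞, ∞]
D(1):
  [∞, 93, 66]
  [-∞, ∞, 17]
  [60, 60, ∞]
D(2):
  [∞, 93, 66]
  [-∞, ∞, 17]
  [60, 60, ∞]
D(3):
  [∞, 93, 66]
  [17, ∞, 17]
  [60, 60, ∞]
Answer: T*[0][1] = 93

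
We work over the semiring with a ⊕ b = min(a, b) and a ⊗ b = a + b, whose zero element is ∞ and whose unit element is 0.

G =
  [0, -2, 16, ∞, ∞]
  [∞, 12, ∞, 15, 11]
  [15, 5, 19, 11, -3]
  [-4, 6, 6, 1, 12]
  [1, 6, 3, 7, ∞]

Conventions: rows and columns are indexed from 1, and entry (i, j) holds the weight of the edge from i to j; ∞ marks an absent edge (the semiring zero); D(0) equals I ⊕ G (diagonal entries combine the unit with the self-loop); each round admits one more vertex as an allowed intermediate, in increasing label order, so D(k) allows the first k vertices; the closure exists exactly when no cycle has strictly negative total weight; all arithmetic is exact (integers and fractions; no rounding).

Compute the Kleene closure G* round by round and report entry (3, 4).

D(0):
  [0, -2, 16, ∞, ∞]
  [∞, 0, ∞, 15, 11]
  [15, 5, 0, 11, -3]
  [-4, 6, 6, 0, 12]
  [1, 6, 3, 7, 0]
D(1):
  [0, -2, 16, ∞, ∞]
  [∞, 0, ∞, 15, 11]
  [15, 5, 0, 11, -3]
  [-4, -6, 6, 0, 12]
  [1, -1, 3, 7, 0]
D(2):
  [0, -2, 16, 13, 9]
  [∞, 0, ∞, 15, 11]
  [15, 5, 0, 11, -3]
  [-4, -6, 6, 0, 5]
  [1, -1, 3, 7, 0]
D(3):
  [0, -2, 16, 13, 9]
  [∞, 0, ∞, 15, 11]
  [15, 5, 0, 11, -3]
  [-4, -6, 6, 0, 3]
  [1, -1, 3, 7, 0]
D(4):
  [0, -2, 16, 13, 9]
  [11, 0, 21, 15, 11]
  [7, 5, 0, 11, -3]
  [-4, -6, 6, 0, 3]
  [1, -1, 3, 7, 0]
D(5):
  [0, -2, 12, 13, 9]
  [11, 0, 14, 15, 11]
  [-2, -4, 0, 4, -3]
  [-4, -6, 6, 0, 3]
  [1, -1, 3, 7, 0]
Answer: G*[3][4] = 4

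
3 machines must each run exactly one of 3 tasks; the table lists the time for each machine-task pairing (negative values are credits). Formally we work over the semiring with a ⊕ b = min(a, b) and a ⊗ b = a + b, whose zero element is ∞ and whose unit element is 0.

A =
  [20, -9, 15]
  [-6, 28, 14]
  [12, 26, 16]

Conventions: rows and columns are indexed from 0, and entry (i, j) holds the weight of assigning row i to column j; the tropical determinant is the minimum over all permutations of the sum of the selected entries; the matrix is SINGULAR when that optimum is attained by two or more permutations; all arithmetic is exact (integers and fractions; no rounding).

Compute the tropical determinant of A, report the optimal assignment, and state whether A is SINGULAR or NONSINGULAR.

σ = (0, 1, 2): 20 + 28 + 16 = 64
σ = (0, 2, 1): 20 + 14 + 26 = 60
σ = (1, 0, 2): (-9) + (-6) + 16 = 1
σ = (1, 2, 0): (-9) + 14 + 12 = 17
σ = (2, 0, 1): 15 + (-6) + 26 = 35
σ = (2, 1, 0): 15 + 28 + 12 = 55
Optimal value attained by: σ = (1, 0, 2).
Answer: det⊕(A) = 1; verdict: NONSINGULAR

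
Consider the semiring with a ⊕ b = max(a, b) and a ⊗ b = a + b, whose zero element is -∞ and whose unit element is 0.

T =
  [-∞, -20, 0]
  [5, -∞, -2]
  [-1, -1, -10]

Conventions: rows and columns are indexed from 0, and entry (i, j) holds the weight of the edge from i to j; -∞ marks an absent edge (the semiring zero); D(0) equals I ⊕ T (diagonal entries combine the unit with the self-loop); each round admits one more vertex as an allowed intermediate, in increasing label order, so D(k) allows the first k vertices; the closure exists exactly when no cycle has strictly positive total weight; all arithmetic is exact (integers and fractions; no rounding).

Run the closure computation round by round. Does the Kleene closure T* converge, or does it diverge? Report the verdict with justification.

D(0):
  [0, -20, 0]
  [5, 0, -2]
  [-1, -1, 0]
D(1):
  [0, -20, 0]
  [5, 0, 5]
  [-1, -1, 0]
Detection: at round 2, diagonal entry (2, 2) turns strictly positive.
Key observation: the cycle 2->1->0->2 has total weight (-1) + 5 + 0, which is strictly positive.
Answer: DIVERGES — positive cycle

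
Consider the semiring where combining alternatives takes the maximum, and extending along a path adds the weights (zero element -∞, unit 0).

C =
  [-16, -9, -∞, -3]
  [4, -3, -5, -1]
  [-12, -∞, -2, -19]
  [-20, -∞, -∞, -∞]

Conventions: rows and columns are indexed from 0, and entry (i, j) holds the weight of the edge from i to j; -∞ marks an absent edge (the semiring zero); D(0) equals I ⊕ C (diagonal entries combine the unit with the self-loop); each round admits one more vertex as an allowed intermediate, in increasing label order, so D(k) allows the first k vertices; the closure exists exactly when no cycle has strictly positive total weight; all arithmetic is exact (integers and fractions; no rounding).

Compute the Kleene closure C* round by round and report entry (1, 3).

D(0):
  [0, -9, -∞, -3]
  [4, 0, -5, -1]
  [-12, -∞, 0, -19]
  [-20, -∞, -∞, 0]
D(1):
  [0, -9, -∞, -3]
  [4, 0, -5, 1]
  [-12, -21, 0, -15]
  [-20, -29, -∞, 0]
D(2):
  [0, -9, -14, -3]
  [4, 0, -5, 1]
  [-12, -21, 0, -15]
  [-20, -29, -34, 0]
D(3):
  [0, -9, -14, -3]
  [4, 0, -5, 1]
  [-12, -21, 0, -15]
  [-20, -29, -34, 0]
D(4):
  [0, -9, -14, -3]
  [4, 0, -5, 1]
  [-12, -21, 0, -15]
  [-20, -29, -34, 0]
Answer: C*[1][3] = 1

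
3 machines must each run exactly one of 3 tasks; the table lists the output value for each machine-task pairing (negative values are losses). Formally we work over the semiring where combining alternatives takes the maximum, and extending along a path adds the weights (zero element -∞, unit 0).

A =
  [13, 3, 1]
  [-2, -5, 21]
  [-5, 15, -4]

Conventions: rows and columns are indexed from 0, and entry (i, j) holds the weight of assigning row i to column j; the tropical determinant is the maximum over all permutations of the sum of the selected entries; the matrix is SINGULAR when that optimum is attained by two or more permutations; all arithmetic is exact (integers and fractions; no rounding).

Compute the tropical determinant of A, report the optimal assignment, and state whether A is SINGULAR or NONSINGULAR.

σ = (0, 1, 2): 13 + (-5) + (-4) = 4
σ = (0, 2, 1): 13 + 21 + 15 = 49
σ = (1, 0, 2): 3 + (-2) + (-4) = -3
σ = (1, 2, 0): 3 + 21 + (-5) = 19
σ = (2, 0, 1): 1 + (-2) + 15 = 14
σ = (2, 1, 0): 1 + (-5) + (-5) = -9
Optimal value attained by: σ = (0, 2, 1).
Answer: det⊕(A) = 49; verdict: NONSINGULAR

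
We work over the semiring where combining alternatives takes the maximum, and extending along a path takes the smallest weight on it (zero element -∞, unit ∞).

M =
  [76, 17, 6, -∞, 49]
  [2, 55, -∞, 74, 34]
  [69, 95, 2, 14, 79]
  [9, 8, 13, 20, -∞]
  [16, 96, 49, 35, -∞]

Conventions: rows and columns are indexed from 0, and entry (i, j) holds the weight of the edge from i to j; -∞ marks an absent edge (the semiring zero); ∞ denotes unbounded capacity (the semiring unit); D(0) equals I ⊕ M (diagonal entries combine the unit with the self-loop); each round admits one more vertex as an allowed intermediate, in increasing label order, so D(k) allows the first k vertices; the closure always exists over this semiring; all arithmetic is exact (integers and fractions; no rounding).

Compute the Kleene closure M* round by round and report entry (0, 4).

D(0):
  [∞, 17, 6, -∞, 49]
  [2, ∞, -∞, 74, 34]
  [69, 95, ∞, 14, 79]
  [9, 8, 13, ∞, -∞]
  [16, 96, 49, 35, ∞]
D(1):
  [∞, 17, 6, -∞, 49]
  [2, ∞, 2, 74, 34]
  [69, 95, ∞, 14, 79]
  [9, 9, 13, ∞, 9]
  [16, 96, 49, 35, ∞]
D(2):
  [∞, 17, 6, 17, 49]
  [2, ∞, 2, 74, 34]
  [69, 95, ∞, 74, 79]
  [9, 9, 13, ∞, 9]
  [16, 96, 49, 74, ∞]
D(3):
  [∞, 17, 6, 17, 49]
  [2, ∞, 2, 74, 34]
  [69, 95, ∞, 74, 79]
  [13, 13, 13, ∞, 13]
  [49, 96, 49, 74, ∞]
D(4):
  [∞, 17, 13, 17, 49]
  [13, ∞, 13, 74, 34]
  [69, 95, ∞, 74, 79]
  [13, 13, 13, ∞, 13]
  [49, 96, 49, 74, ∞]
D(5):
  [∞, 49, 49, 49, 49]
  [34, ∞, 34, 74, 34]
  [69, 95, ∞, 74, 79]
  [13, 13, 13, ∞, 13]
  [49, 96, 49, 74, ∞]
Answer: M*[0][4] = 49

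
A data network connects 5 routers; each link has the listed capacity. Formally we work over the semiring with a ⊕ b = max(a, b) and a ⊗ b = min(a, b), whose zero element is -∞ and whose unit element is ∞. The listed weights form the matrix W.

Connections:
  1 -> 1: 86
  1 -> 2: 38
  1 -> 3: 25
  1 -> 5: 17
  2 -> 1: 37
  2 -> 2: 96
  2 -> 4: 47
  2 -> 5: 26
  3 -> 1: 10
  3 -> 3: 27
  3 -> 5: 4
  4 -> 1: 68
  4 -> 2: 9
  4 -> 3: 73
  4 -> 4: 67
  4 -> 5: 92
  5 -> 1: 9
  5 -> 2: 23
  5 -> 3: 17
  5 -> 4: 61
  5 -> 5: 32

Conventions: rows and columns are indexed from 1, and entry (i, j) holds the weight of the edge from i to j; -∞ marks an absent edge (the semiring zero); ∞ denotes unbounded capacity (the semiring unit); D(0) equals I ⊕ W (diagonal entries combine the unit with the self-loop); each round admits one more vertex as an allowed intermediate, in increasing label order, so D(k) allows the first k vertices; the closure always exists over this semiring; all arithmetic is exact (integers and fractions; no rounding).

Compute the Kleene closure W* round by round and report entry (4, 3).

D(0):
  [∞, 38, 25, -∞, 17]
  [37, ∞, -∞, 47, 26]
  [10, -∞, ∞, -∞, 4]
  [68, 9, 73, ∞, 92]
  [9, 23, 17, 61, ∞]
D(1):
  [∞, 38, 25, -∞, 17]
  [37, ∞, 25, 47, 26]
  [10, 10, ∞, -∞, 10]
  [68, 38, 73, ∞, 92]
  [9, 23, 17, 61, ∞]
D(2):
  [∞, 38, 25, 38, 26]
  [37, ∞, 25, 47, 26]
  [10, 10, ∞, 10, 10]
  [68, 38, 73, ∞, 92]
  [23, 23, 23, 61, ∞]
D(3):
  [∞, 38, 25, 38, 26]
  [37, ∞, 25, 47, 26]
  [10, 10, ∞, 10, 10]
  [68, 38, 73, ∞, 92]
  [23, 23, 23, 61, ∞]
D(4):
  [∞, 38, 38, 38, 38]
  [47, ∞, 47, 47, 47]
  [10, 10, ∞, 10, 10]
  [68, 38, 73, ∞, 92]
  [61, 38, 61, 61, ∞]
D(5):
  [∞, 38, 38, 38, 38]
  [47, ∞, 47, 47, 47]
  [10, 10, ∞, 10, 10]
  [68, 38, 73, ∞, 92]
  [61, 38, 61, 61, ∞]
Answer: W*[4][3] = 73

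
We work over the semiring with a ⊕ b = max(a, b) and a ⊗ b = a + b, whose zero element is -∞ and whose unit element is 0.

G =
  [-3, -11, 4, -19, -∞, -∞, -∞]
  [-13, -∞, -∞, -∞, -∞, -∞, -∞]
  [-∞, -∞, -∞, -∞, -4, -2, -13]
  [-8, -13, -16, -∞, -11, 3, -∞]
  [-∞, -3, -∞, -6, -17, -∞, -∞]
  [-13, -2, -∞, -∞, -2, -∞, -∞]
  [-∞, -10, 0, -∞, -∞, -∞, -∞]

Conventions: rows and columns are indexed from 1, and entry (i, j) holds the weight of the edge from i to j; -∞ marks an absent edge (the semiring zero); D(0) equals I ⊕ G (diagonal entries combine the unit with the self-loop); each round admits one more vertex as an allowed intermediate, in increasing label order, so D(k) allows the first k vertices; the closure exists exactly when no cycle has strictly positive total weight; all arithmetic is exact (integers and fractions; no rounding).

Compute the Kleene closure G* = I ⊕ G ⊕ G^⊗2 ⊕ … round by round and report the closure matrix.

D(0):
  [0, -11, 4, -19, -∞, -∞, -∞]
  [-13, 0, -∞, -∞, -∞, -∞, -∞]
  [-∞, -∞, 0, -∞, -4, -2, -13]
  [-8, -13, -16, 0, -11, 3, -∞]
  [-∞, -3, -∞, -6, 0, -∞, -∞]
  [-13, -2, -∞, -∞, -2, 0, -∞]
  [-∞, -10, 0, -∞, -∞, -∞, 0]
D(1):
  [0, -11, 4, -19, -∞, -∞, -∞]
  [-13, 0, -9, -32, -∞, -∞, -∞]
  [-∞, -∞, 0, -∞, -4, -2, -13]
  [-8, -13, -4, 0, -11, 3, -∞]
  [-∞, -3, -∞, -6, 0, -∞, -∞]
  [-13, -2, -9, -32, -2, 0, -∞]
  [-∞, -10, 0, -∞, -∞, -∞, 0]
D(2):
  [0, -11, 4, -19, -∞, -∞, -∞]
  [-13, 0, -9, -32, -∞, -∞, -∞]
  [-∞, -∞, 0, -∞, -4, -2, -13]
  [-8, -13, -4, 0, -11, 3, -∞]
  [-16, -3, -12, -6, 0, -∞, -∞]
  [-13, -2, -9, -32, -2, 0, -∞]
  [-23, -10, 0, -42, -∞, -∞, 0]
D(3):
  [0, -11, 4, -19, 0, 2, -9]
  [-13, 0, -9, -32, -13, -11, -22]
  [-∞, -∞, 0, -∞, -4, -2, -13]
  [-8, -13, -4, 0, -8, 3, -17]
  [-16, -3, -12, -6, 0, -14, -25]
  [-13, -2, -9, -32, -2, 0, -22]
  [-23, -10, 0, -42, -4, -2, 0]
D(4):
  [0, -11, 4, -19, 0, 2, -9]
  [-13, 0, -9, -32, -13, -11, -22]
  [-∞, -∞, 0, -∞, -4, -2, -13]
  [-8, -13, -4, 0, -8, 3, -17]
  [-14, -3, -10, -6, 0, -3, -23]
  [-13, -2, -9, -32, -2, 0, -22]
  [-23, -10, 0, -42, -4, -2, 0]
D(5):
  [0, -3, 4, -6, 0, 2, -9]
  [-13, 0, -9, -19, -13, -11, -22]
  [-18, -7, 0, -10, -4, -2, -13]
  [-8, -11, -4, 0, -8, 3, -17]
  [-14, -3, -10, -6, 0, -3, -23]
  [-13, -2, -9, -8, -2, 0, -22]
  [-18, -7, 0, -10, -4, -2, 0]
D(6):
  [0, 0, 4, -6, 0, 2, -9]
  [-13, 0, -9, -19, -13, -11, -22]
  [-15, -4, 0, -10, -4, -2, -13]
  [-8, 1, -4, 0, 1, 3, -17]
  [-14, -3, -10, -6, 0, -3, -23]
  [-13, -2, -9, -8, -2, 0, -22]
  [-15, -4, 0, -10, -4, -2, 0]
D(7):
  [0, 0, 4, -6, 0, 2, -9]
  [-13, 0, -9, -19, -13, -11, -22]
  [-15, -4, 0, -10, -4, -2, -13]
  [-8, 1, -4, 0, 1, 3, -17]
  [-14, -3, -10, -6, 0, -3, -23]
  [-13, -2, -9, -8, -2, 0, -22]
  [-15, -4, 0, -10, -4, -2, 0]
Answer: G* = [[0, 0, 4, -6, 0, 2, -9], [-13, 0, -9, -19, -13, -11, -22], [-15, -4, 0, -10, -4, -2, -13], [-8, 1, -4, 0, 1, 3, -17], [-14, -3, -10, -6, 0, -3, -23], [-13, -2, -9, -8, -2, 0, -22], [-15, -4, 0, -10, -4, -2, 0]]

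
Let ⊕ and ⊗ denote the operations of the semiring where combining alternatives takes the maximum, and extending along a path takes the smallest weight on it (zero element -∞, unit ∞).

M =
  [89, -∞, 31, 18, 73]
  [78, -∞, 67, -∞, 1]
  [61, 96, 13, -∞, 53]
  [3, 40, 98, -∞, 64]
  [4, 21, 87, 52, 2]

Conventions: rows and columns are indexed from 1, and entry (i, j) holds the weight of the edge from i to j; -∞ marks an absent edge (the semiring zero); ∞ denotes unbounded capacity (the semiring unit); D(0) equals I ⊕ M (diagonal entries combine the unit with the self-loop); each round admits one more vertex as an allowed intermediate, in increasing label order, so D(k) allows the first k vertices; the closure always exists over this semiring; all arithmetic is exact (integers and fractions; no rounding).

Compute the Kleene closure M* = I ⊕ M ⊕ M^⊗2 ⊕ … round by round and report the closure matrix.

D(0):
  [∞, -∞, 31, 18, 73]
  [78, ∞, 67, -∞, 1]
  [61, 96, ∞, -∞, 53]
  [3, 40, 98, ∞, 64]
  [4, 21, 87, 52, ∞]
D(1):
  [∞, -∞, 31, 18, 73]
  [78, ∞, 67, 18, 73]
  [61, 96, ∞, 18, 61]
  [3, 40, 98, ∞, 64]
  [4, 21, 87, 52, ∞]
D(2):
  [∞, -∞, 31, 18, 73]
  [78, ∞, 67, 18, 73]
  [78, 96, ∞, 18, 73]
  [40, 40, 98, ∞, 64]
  [21, 21, 87, 52, ∞]
D(3):
  [∞, 31, 31, 18, 73]
  [78, ∞, 67, 18, 73]
  [78, 96, ∞, 18, 73]
  [78, 96, 98, ∞, 73]
  [78, 87, 87, 52, ∞]
D(4):
  [∞, 31, 31, 18, 73]
  [78, ∞, 67, 18, 73]
  [78, 96, ∞, 18, 73]
  [78, 96, 98, ∞, 73]
  [78, 87, 87, 52, ∞]
D(5):
  [∞, 73, 73, 52, 73]
  [78, ∞, 73, 52, 73]
  [78, 96, ∞, 52, 73]
  [78, 96, 98, ∞, 73]
  [78, 87, 87, 52, ∞]
Answer: M* = [[∞, 73, 73, 52, 73], [78, ∞, 73, 52, 73], [78, 96, ∞, 52, 73], [78, 96, 98, ∞, 73], [78, 87, 87, 52, ∞]]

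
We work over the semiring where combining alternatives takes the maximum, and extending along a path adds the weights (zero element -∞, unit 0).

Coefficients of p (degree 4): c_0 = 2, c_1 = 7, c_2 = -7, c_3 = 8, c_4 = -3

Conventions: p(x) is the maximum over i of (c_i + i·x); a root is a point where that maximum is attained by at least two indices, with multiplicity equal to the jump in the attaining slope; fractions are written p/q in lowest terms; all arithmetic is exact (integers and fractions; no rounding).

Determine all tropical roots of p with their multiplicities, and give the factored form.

hull edge (i=0, c=2) to (i=1, c=7): slope 5, span 1
hull edge (i=1, c=7) to (i=3, c=8): slope 1/2, span 2
hull edge (i=3, c=8) to (i=4, c=-3): slope -11, span 1
Factored form: p(x) = -3 ⊗ (x ⊕ (-5)) ⊗ (x ⊕ (-1/2)) ⊗ (x ⊕ (-1/2)) ⊗ (x ⊕ 11)
Answer: roots = -5 (mult 1), -1/2 (mult 2), 11 (mult 1)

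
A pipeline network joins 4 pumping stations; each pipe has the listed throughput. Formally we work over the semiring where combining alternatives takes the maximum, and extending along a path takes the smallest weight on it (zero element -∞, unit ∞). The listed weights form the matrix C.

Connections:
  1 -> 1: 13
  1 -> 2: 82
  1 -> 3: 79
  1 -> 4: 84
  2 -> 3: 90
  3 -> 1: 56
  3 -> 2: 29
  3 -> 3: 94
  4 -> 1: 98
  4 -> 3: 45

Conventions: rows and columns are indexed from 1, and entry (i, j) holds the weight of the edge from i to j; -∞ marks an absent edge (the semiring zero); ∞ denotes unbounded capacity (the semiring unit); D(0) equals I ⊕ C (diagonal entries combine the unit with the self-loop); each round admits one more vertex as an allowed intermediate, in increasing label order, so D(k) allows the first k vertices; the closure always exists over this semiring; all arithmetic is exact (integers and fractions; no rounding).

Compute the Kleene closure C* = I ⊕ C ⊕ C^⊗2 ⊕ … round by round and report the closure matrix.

D(0):
  [∞, 82, 79, 84]
  [-∞, ∞, 90, -∞]
  [56, 29, ∞, -∞]
  [98, -∞, 45, ∞]
D(1):
  [∞, 82, 79, 84]
  [-∞, ∞, 90, -∞]
  [56, 56, ∞, 56]
  [98, 82, 79, ∞]
D(2):
  [∞, 82, 82, 84]
  [-∞, ∞, 90, -∞]
  [56, 56, ∞, 56]
  [98, 82, 82, ∞]
D(3):
  [∞, 82, 82, 84]
  [56, ∞, 90, 56]
  [56, 56, ∞, 56]
  [98, 82, 82, ∞]
D(4):
  [∞, 82, 82, 84]
  [56, ∞, 90, 56]
  [56, 56, ∞, 56]
  [98, 82, 82, ∞]
Answer: C* = [[∞, 82, 82, 84], [56, ∞, 90, 56], [56, 56, ∞, 56], [98, 82, 82, ∞]]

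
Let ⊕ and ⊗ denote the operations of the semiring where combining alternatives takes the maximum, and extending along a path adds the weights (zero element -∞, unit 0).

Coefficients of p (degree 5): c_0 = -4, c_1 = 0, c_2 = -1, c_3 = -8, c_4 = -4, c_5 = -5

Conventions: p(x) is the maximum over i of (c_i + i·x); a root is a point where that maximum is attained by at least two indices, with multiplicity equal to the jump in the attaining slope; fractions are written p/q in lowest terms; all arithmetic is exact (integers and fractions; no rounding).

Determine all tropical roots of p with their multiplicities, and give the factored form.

hull edge (i=0, c=-4) to (i=1, c=0): slope 4, span 1
hull edge (i=1, c=0) to (i=2, c=-1): slope -1, span 1
hull edge (i=2, c=-1) to (i=5, c=-5): slope -4/3, span 3
Factored form: p(x) = -5 ⊗ (x ⊕ (-4)) ⊗ (x ⊕ 1) ⊗ (x ⊕ 4/3) ⊗ (x ⊕ 4/3) ⊗ (x ⊕ 4/3)
Answer: roots = -4 (mult 1), 1 (mult 1), 4/3 (mult 3)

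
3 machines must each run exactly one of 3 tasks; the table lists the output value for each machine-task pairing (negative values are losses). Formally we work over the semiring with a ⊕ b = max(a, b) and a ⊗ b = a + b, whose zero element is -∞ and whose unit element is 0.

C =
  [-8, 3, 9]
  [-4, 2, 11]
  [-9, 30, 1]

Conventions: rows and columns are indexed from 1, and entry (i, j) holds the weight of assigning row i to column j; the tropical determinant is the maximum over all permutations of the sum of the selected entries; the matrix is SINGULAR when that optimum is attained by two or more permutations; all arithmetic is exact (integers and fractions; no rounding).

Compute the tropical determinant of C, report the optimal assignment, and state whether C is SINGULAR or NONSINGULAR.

σ = (1, 2, 3): (-8) + 2 + 1 = -5
σ = (1, 3, 2): (-8) + 11 + 30 = 33
σ = (2, 1, 3): 3 + (-4) + 1 = 0
σ = (2, 3, 1): 3 + 11 + (-9) = 5
σ = (3, 1, 2): 9 + (-4) + 30 = 35
σ = (3, 2, 1): 9 + 2 + (-9) = 2
Optimal value attained by: σ = (3, 1, 2).
Answer: det⊕(C) = 35; verdict: NONSINGULAR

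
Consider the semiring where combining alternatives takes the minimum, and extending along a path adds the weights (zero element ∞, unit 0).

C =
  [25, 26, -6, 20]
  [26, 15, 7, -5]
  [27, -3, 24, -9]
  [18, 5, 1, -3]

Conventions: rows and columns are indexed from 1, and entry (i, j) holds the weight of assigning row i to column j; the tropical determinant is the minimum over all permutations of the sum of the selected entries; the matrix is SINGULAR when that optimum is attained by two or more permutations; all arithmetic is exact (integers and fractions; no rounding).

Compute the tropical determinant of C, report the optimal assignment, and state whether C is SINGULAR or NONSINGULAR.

σ = (1, 2, 3, 4): 25 + 15 + 24 + (-3) = 61
σ = (1, 2, 4, 3): 25 + 15 + (-9) + 1 = 32
σ = (1, 3, 2, 4): 25 + 7 + (-3) + (-3) = 26
σ = (1, 3, 4, 2): 25 + 7 + (-9) + 5 = 28
σ = (1, 4, 2, 3): 25 + (-5) + (-3) + 1 = 18
σ = (1, 4, 3, 2): 25 + (-5) + 24 + 5 = 49
σ = (2, 1, 3, 4): 26 + 26 + 24 + (-3) = 73
σ = (2, 1, 4, 3): 26 + 26 + (-9) + 1 = 44
σ = (2, 3, 1, 4): 26 + 7 + 27 + (-3) = 57
σ = (2, 3, 4, 1): 26 + 7 + (-9) + 18 = 42
σ = (2, 4, 1, 3): 26 + (-5) + 27 + 1 = 49
σ = (2, 4, 3, 1): 26 + (-5) + 24 + 18 = 63
σ = (3, 1, 2, 4): (-6) + 26 + (-3) + (-3) = 14
σ = (3, 1, 4, 2): (-6) + 26 + (-9) + 5 = 16
σ = (3, 2, 1, 4): (-6) + 15 + 27 + (-3) = 33
σ = (3, 2, 4, 1): (-6) + 15 + (-9) + 18 = 18
σ = (3, 4, 1, 2): (-6) + (-5) + 27 + 5 = 21
σ = (3, 4, 2, 1): (-6) + (-5) + (-3) + 18 = 4
σ = (4, 1, 2, 3): 20 + 26 + (-3) + 1 = 44
σ = (4, 1, 3, 2): 20 + 26 + 24 + 5 = 75
σ = (4, 2, 1, 3): 20 + 15 + 27 + 1 = 63
σ = (4, 2, 3, 1): 20 + 15 + 24 + 18 = 77
σ = (4, 3, 1, 2): 20 + 7 + 27 + 5 = 59
σ = (4, 3, 2, 1): 20 + 7 + (-3) + 18 = 42
Optimal value attained by: σ = (3, 4, 2, 1).
Answer: det⊕(C) = 4; verdict: NONSINGULAR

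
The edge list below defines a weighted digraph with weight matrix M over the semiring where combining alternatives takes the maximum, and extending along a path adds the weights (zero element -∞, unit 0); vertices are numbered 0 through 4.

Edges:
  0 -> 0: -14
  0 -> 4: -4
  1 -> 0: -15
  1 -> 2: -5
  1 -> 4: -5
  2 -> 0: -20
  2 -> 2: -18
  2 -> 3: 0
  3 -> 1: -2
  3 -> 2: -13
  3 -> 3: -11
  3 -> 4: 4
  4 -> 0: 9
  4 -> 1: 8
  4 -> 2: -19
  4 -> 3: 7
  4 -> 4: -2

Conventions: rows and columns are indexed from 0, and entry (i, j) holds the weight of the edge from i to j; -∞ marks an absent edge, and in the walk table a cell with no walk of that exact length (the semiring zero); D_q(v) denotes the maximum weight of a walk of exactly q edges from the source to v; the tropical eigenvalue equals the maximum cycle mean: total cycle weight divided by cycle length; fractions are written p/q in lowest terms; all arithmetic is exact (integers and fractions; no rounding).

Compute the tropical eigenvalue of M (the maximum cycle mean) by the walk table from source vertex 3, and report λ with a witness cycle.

q=0: [-∞, -∞, -∞, 0, -∞]
q=1: [-∞, -2, -13, -11, 4]
q=2: [13, 12, -7, 11, 2]
q=3: [11, 10, 7, 9, 15]
q=4: [24, 23, 5, 22, 13]
q=5: [22, 21, 18, 20, 26]
Optimal cycle mean attained by: cycle 3->4->3, total 4 + 7, length 2.
Answer: λ = 11/2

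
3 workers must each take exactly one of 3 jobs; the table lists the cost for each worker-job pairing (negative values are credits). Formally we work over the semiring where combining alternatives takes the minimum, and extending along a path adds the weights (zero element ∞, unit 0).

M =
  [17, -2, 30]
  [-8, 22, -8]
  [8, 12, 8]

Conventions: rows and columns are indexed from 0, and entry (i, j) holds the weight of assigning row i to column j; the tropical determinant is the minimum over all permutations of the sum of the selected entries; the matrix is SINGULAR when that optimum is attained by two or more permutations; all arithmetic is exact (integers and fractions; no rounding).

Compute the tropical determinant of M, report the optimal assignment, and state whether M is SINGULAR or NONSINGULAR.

σ = (0, 1, 2): 17 + 22 + 8 = 47
σ = (0, 2, 1): 17 + (-8) + 12 = 21
σ = (1, 0, 2): (-2) + (-8) + 8 = -2
σ = (1, 2, 0): (-2) + (-8) + 8 = -2
σ = (2, 0, 1): 30 + (-8) + 12 = 34
σ = (2, 1, 0): 30 + 22 + 8 = 60
Optimal value attained by: σ = (1, 0, 2).
Answer: det⊕(M) = -2; verdict: SINGULAR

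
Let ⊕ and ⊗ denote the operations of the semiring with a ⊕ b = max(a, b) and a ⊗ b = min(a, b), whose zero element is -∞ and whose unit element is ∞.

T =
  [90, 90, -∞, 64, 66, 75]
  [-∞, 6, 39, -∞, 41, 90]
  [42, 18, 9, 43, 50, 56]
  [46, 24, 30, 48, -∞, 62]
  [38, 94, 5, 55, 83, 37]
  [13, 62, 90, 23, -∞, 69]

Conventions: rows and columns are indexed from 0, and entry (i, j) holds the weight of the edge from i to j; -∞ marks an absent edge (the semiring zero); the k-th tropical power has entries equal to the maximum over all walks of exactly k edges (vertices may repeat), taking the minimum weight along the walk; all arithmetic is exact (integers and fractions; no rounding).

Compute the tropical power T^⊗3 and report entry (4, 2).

T^⊗2:
  [90, 90, 75, 64, 66, 90]
  [39, 62, 90, 41, 41, 69]
  [43, 56, 56, 50, 50, 56]
  [46, 62, 62, 48, 46, 62]
  [46, 83, 39, 55, 83, 90]
  [42, 62, 69, 43, 50, 69]
T^⊗3:
  [90, 90, 90, 64, 66, 90]
  [42, 62, 69, 43, 50, 69]
  [46, 56, 56, 50, 50, 56]
  [46, 62, 62, 48, 50, 62]
  [46, 83, 90, 55, 83, 83]
  [43, 62, 69, 50, 50, 69]
Key observation: the optimum is the walk 4->1->5->2, with weight 94 min 90 min 90 = 90.
Optimal value attained by: walk 4->1->5->2.
Answer: (T^⊗3)[4][2] = 90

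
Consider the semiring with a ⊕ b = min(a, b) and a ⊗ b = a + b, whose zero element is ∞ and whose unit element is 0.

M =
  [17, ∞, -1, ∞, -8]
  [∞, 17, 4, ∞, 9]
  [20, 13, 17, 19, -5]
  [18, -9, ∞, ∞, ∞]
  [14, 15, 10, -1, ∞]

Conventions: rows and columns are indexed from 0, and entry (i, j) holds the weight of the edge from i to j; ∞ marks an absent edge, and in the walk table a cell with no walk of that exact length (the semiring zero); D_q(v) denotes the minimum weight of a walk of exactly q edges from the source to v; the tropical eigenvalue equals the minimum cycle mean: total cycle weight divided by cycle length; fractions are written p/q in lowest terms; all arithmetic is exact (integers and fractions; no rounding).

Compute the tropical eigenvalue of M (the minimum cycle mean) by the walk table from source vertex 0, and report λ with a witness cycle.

q=0: [0, ∞, ∞, ∞, ∞]
q=1: [17, ∞, -1, ∞, -8]
q=2: [6, 7, 2, -9, -6]
q=3: [8, -18, 4, -7, -3]
q=4: [11, -16, -14, -4, -9]
q=5: [5, -13, -12, -10, -19]
Optimal cycle mean attained by: cycle 1->2->4->3->1, total 4 + (-5) + (-1) + (-9), length 4.
Answer: λ = -11/4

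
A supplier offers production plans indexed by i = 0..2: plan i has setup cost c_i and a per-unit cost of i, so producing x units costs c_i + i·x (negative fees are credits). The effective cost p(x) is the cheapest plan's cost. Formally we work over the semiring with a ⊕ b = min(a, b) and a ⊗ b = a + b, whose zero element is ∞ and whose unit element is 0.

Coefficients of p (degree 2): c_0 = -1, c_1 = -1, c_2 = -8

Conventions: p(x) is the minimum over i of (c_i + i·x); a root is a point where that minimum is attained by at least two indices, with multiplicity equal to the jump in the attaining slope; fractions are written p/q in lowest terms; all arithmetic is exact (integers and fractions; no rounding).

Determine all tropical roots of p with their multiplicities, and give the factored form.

hull edge (i=0, c=-1) to (i=2, c=-8): slope -7/2, span 2
Factored form: p(x) = -8 ⊗ (x ⊕ 7/2) ⊗ (x ⊕ 7/2)
Answer: roots = 7/2 (mult 2)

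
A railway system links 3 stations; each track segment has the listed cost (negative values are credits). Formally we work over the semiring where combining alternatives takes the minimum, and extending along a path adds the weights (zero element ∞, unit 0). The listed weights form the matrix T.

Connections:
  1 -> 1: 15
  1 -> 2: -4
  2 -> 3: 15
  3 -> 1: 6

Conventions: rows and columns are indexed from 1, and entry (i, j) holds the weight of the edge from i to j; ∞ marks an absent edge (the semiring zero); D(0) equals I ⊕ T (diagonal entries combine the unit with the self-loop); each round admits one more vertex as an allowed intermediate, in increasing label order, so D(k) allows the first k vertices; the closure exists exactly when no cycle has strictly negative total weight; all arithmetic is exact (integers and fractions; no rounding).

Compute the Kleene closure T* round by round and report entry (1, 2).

D(0):
  [0, -4, ∞]
  [∞, 0, 15]
  [6, ∞, 0]
D(1):
  [0, -4, ∞]
  [∞, 0, 15]
  [6, 2, 0]
D(2):
  [0, -4, 11]
  [∞, 0, 15]
  [6, 2, 0]
D(3):
  [0, -4, 11]
  [21, 0, 15]
  [6, 2, 0]
Answer: T*[1][2] = -4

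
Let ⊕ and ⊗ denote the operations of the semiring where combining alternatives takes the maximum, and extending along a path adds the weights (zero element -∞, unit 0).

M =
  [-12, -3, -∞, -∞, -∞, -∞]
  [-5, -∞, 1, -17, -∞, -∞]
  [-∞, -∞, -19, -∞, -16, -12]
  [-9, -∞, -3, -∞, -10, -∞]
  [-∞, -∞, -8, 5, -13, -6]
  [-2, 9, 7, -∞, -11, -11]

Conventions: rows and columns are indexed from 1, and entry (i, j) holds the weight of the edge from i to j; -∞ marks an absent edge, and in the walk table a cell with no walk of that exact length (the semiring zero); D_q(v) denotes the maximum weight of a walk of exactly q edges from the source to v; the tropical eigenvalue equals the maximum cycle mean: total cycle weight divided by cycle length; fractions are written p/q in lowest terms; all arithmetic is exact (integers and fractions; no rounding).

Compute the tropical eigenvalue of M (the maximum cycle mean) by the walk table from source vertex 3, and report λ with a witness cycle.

q=0: [-∞, -∞, 0, -∞, -∞, -∞]
q=1: [-∞, -∞, -19, -∞, -16, -12]
q=2: [-14, -3, -5, -11, -23, -22]
q=3: [-8, -13, -2, -18, -21, -17]
q=4: [-18, -8, -10, -16, -18, -14]
q=5: [-13, -5, -7, -13, -25, -22]
q=6: [-10, -13, -4, -20, -23, -19]
Optimal cycle mean attained by: cycle 2->3->6->2, total 1 + (-12) + 9, length 3.
Answer: λ = -2/3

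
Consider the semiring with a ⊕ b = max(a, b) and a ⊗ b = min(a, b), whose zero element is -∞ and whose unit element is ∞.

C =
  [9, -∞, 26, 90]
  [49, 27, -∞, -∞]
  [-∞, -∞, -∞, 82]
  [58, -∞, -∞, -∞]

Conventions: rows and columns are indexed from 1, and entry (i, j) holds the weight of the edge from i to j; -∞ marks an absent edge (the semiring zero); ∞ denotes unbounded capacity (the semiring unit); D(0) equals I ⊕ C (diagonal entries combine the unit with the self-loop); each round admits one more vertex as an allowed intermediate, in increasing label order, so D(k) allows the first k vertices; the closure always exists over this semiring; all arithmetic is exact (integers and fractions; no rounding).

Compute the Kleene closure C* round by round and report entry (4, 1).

D(0):
  [∞, -∞, 26, 90]
  [49, ∞, -∞, -∞]
  [-∞, -∞, ∞, 82]
  [58, -∞, -∞, ∞]
D(1):
  [∞, -∞, 26, 90]
  [49, ∞, 26, 49]
  [-∞, -∞, ∞, 82]
  [58, -∞, 26, ∞]
D(2):
  [∞, -∞, 26, 90]
  [49, ∞, 26, 49]
  [-∞, -∞, ∞, 82]
  [58, -∞, 26, ∞]
D(3):
  [∞, -∞, 26, 90]
  [49, ∞, 26, 49]
  [-∞, -∞, ∞, 82]
  [58, -∞, 26, ∞]
D(4):
  [∞, -∞, 26, 90]
  [49, ∞, 26, 49]
  [58, -∞, ∞, 82]
  [58, -∞, 26, ∞]
Answer: C*[4][1] = 58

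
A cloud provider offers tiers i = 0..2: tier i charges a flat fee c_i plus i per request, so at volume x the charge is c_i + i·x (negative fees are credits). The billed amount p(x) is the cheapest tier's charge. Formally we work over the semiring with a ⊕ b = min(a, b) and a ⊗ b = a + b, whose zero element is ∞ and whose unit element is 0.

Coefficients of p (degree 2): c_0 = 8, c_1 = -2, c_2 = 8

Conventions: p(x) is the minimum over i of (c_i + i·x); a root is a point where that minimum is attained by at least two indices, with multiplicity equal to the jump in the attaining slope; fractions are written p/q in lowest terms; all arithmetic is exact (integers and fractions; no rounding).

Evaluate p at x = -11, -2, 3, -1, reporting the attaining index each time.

p(-11) = min(8+0·(-11)=8, -2+1·(-11)=-13, 8+2·(-11)=-14) = -14 (attained by i=2)
p(-2) = min(8+0·(-2)=8, -2+1·(-2)=-4, 8+2·(-2)=4) = -4 (attained by i=1)
p(3) = min(8+0·3=8, -2+1·3=1, 8+2·3=14) = 1 (attained by i=1)
p(-1) = min(8+0·(-1)=8, -2+1·(-1)=-3, 8+2·(-1)=6) = -3 (attained by i=1)
Answer: p(-11) = -14; p(-2) = -4; p(3) = 1; p(-1) = -3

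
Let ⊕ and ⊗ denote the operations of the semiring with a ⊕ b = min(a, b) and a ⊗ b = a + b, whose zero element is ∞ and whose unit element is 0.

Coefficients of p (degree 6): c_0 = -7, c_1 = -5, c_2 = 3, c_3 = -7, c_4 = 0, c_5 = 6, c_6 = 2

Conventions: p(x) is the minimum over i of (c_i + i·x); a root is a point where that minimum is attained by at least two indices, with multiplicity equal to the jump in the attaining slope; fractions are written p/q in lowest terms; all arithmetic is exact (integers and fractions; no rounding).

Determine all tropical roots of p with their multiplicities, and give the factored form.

hull edge (i=0, c=-7) to (i=3, c=-7): slope 0, span 3
hull edge (i=3, c=-7) to (i=6, c=2): slope 3, span 3
Factored form: p(x) = 2 ⊗ (x ⊕ (-3)) ⊗ (x ⊕ (-3)) ⊗ (x ⊕ (-3)) ⊗ (x ⊕ 0) ⊗ (x ⊕ 0) ⊗ (x ⊕ 0)
Answer: roots = -3 (mult 3), 0 (mult 3)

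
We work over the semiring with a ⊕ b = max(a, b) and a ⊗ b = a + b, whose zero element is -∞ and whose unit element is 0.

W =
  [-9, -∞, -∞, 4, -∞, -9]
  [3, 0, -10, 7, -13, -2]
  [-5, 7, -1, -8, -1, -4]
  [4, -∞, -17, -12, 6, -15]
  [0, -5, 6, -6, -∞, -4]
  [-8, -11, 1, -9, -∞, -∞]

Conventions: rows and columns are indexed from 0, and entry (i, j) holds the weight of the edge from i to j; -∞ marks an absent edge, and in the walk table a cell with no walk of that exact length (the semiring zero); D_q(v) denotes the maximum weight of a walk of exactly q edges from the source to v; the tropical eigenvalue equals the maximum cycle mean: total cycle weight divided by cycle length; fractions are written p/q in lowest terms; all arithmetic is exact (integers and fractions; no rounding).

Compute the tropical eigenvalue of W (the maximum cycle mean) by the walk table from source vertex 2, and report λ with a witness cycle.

q=0: [-∞, -∞, 0, -∞, -∞, -∞]
q=1: [-5, 7, -1, -8, -1, -4]
q=2: [10, 7, 5, 14, -2, 5]
q=3: [18, 12, 6, 14, 20, 5]
q=4: [20, 15, 26, 22, 20, 16]
q=5: [26, 33, 26, 24, 28, 22]
q=6: [36, 33, 34, 40, 30, 31]
Optimal cycle mean attained by: cycle 1->3->4->2->1, total 7 + 6 + 6 + 7, length 4.
Answer: λ = 13/2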